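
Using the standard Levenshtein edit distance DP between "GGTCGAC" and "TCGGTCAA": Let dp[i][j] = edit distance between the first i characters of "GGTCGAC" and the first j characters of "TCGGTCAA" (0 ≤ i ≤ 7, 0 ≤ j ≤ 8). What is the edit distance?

   ''  T  C  G  G  T  C  A  A
''  0  1  2  3  4  5  6  7  8
 G  1  1  2  2  3  4  5  6  7
 G  2  2  2  2  2  3  4  5  6
 T  3  2  3  3  3  2  3  4  5
 C  4  3  2  3  4  3  2  3  4
 G  5  4  3  2  3  4  3  3  4
 A  6  5  4  3  3  4  4  3  3
 C  7  6  5  4  4  4  4  4  4

4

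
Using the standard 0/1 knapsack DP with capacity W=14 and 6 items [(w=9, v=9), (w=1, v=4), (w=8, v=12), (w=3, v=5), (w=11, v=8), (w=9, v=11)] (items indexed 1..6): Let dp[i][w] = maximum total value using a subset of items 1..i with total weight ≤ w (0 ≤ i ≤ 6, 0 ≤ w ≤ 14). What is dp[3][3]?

4

i\w   0   1   2   3   4   5   6   7   8   9  10  11  12  13  14
  0   0   0   0   0   0   0   0   0   0   0   0   0   0   0   0
  1   0   0   0   0   0   0   0   0   0   9   9   9   9   9   9
  2   0   4   4   4   4   4   4   4   4   9  13  13  13  13  13
  3   0   4   4   4   4   4   4   4  12  16  16  16  16  16  16
  4   0   4   4   5   9   9   9   9  12  16  16  17  21  21  21
  5   0   4   4   5   9   9   9   9  12  16  16  17  21  21  21
  6   0   4   4   5   9   9   9   9  12  16  16  17  21  21  21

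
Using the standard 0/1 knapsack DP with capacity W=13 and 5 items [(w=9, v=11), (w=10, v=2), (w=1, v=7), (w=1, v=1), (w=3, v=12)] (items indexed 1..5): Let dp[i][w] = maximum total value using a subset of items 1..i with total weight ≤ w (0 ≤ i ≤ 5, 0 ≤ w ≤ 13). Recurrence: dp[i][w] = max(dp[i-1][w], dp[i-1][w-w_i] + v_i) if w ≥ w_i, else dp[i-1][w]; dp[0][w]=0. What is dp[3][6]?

7

i\w   0   1   2   3   4   5   6   7   8   9  10  11  12  13
  0   0   0   0   0   0   0   0   0   0   0   0   0   0   0
  1   0   0   0   0   0   0   0   0   0  11  11  11  11  11
  2   0   0   0   0   0   0   0   0   0  11  11  11  11  11
  3   0   7   7   7   7   7   7   7   7  11  18  18  18  18
  4   0   7   8   8   8   8   8   8   8  11  18  19  19  19
  5   0   7   8  12  19  20  20  20  20  20  20  20  23  30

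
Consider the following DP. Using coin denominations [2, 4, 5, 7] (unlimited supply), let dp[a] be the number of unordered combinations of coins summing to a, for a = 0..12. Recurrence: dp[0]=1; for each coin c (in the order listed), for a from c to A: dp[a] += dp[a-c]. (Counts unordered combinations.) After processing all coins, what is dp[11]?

4

after  coin     0     1     2     3     4     5     6     7     8     9    10    11    12
          2     1     0     1     0     1     0     1     0     1     0     1     0     1
          4     1     0     1     0     2     0     2     0     3     0     3     0     4
          5     1     0     1     0     2     1     2     1     3     2     4     2     5
          7     1     0     1     0     2     1     2     2     3     3     4     4     6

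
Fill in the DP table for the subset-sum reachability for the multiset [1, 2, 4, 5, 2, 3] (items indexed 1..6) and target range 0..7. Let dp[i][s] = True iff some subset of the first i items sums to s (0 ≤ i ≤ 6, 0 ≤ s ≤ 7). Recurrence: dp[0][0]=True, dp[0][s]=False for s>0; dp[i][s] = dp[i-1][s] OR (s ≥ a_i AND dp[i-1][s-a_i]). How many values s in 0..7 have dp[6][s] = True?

i\s   0   1   2   3   4   5   6   7
  0   T   F   F   F   F   F   F   F
  1   T   T   F   F   F   F   F   F
  2   T   T   T   T   F   F   F   F
  3   T   T   T   T   T   T   T   T
  4   T   T   T   T   T   T   T   T
  5   T   T   T   T   T   T   T   T
  6   T   T   T   T   T   T   T   T

8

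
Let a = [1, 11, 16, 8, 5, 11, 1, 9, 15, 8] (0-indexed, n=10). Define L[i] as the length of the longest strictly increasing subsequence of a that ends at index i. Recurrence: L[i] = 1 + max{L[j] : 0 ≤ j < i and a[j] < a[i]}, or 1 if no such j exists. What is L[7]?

   i    0    1    2    3    4    5    6    7    8    9
a[i]    1   11   16    8    5   11    1    9   15    8
L[i]    1    2    3    2    2    3    1    3    4    3

3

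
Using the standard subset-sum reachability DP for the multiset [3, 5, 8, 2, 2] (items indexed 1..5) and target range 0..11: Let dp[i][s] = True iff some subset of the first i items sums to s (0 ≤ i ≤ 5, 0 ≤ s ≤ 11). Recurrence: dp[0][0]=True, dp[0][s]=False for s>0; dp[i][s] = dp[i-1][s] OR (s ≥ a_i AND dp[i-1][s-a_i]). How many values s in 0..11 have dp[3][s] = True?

i\s   0   1   2   3   4   5   6   7   8   9  10  11
  0   T   F   F   F   F   F   F   F   F   F   F   F
  1   T   F   F   T   F   F   F   F   F   F   F   F
  2   T   F   F   T   F   T   F   F   T   F   F   F
  3   T   F   F   T   F   T   F   F   T   F   F   T
  4   T   F   T   T   F   T   F   T   T   F   T   T
  5   T   F   T   T   T   T   F   T   T   T   T   T

5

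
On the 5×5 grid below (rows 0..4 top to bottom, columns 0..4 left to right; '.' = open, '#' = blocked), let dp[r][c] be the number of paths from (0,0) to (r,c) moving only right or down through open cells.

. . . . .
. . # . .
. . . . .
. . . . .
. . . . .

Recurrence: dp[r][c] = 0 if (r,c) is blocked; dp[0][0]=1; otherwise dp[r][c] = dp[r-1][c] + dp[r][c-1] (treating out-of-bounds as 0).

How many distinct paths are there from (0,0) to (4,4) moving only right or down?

r\c   0   1   2   3   4
  0   1   1   1   1   1
  1   1   2   0   1   2
  2   1   3   3   4   6
  3   1   4   7  11  17
  4   1   5  12  23  40

40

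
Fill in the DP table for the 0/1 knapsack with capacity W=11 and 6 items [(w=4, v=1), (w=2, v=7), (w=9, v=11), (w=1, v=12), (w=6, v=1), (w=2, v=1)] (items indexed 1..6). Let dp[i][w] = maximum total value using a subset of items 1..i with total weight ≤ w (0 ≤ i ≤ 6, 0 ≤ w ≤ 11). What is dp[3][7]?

i\w   0   1   2   3   4   5   6   7   8   9  10  11
  0   0   0   0   0   0   0   0   0   0   0   0   0
  1   0   0   0   0   1   1   1   1   1   1   1   1
  2   0   0   7   7   7   7   8   8   8   8   8   8
  3   0   0   7   7   7   7   8   8   8  11  11  18
  4   0  12  12  19  19  19  19  20  20  20  23  23
  5   0  12  12  19  19  19  19  20  20  20  23  23
  6   0  12  12  19  19  20  20  20  20  21  23  23

8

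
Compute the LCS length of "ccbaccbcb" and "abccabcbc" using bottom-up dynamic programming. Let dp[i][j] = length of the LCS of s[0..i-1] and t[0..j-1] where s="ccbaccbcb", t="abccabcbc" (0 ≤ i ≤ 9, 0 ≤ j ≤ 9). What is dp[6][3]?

2

   ''  a  b  c  c  a  b  c  b  c
''  0  0  0  0  0  0  0  0  0  0
 c  0  0  0  1  1  1  1  1  1  1
 c  0  0  0  1  2  2  2  2  2  2
 b  0  0  1  1  2  2  3  3  3  3
 a  0  1  1  1  2  3  3  3  3  3
 c  0  1  1  2  2  3  3  4  4  4
 c  0  1  1  2  3  3  3  4  4  5
 b  0  1  2  2  3  3  4  4  5  5
 c  0  1  2  3  3  3  4  5  5  6
 b  0  1  2  3  3  3  4  5  6  6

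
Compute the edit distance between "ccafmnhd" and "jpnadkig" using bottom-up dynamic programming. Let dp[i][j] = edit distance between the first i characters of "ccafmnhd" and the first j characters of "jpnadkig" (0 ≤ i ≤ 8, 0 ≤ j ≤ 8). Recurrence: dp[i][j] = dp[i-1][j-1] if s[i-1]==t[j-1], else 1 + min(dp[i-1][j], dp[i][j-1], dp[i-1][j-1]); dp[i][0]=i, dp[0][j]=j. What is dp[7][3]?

6

   ''  j  p  n  a  d  k  i  g
''  0  1  2  3  4  5  6  7  8
 c  1  1  2  3  4  5  6  7  8
 c  2  2  2  3  4  5  6  7  8
 a  3  3  3  3  3  4  5  6  7
 f  4  4  4  4  4  4  5  6  7
 m  5  5  5  5  5  5  5  6  7
 n  6  6  6  5  6  6  6  6  7
 h  7  7  7  6  6  7  7  7  7
 d  8  8  8  7  7  6  7  8  8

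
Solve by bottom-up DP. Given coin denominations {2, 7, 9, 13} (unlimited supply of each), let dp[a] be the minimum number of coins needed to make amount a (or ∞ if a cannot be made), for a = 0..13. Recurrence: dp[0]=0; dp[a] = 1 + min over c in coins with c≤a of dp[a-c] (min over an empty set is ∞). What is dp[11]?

 a  0  1  2  3  4  5  6  7  8  9 10 11 12 13
dp  0  -  1  -  2  -  3  1  4  1  5  2  6  1
(- denotes ∞ / unreachable)

2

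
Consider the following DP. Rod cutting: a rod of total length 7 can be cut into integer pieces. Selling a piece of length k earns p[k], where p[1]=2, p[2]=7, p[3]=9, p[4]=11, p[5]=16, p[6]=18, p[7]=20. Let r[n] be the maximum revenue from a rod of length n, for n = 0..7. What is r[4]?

   n    0    1    2    3    4    5    6    7
r[n]    0    2    7    9   14   16   21   23

14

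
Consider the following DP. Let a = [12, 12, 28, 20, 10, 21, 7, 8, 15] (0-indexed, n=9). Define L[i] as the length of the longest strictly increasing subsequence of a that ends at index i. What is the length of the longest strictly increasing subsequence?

3

   i    0    1    2    3    4    5    6    7    8
a[i]   12   12   28   20   10   21    7    8   15
L[i]    1    1    2    2    1    3    1    2    3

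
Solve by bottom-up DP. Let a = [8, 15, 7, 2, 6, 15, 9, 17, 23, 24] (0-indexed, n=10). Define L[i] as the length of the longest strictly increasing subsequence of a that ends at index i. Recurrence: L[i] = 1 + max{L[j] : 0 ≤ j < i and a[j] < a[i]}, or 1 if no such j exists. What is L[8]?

5

   i    0    1    2    3    4    5    6    7    8    9
a[i]    8   15    7    2    6   15    9   17   23   24
L[i]    1    2    1    1    2    3    3    4    5    6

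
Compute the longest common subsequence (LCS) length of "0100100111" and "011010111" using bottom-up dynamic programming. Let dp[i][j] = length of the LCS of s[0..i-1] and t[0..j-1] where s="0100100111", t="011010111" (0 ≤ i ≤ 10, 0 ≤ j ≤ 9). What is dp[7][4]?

   ''  0  1  1  0  1  0  1  1  1
''  0  0  0  0  0  0  0  0  0  0
 0  0  1  1  1  1  1  1  1  1  1
 1  0  1  2  2  2  2  2  2  2  2
 0  0  1  2  2  3  3  3  3  3  3
 0  0  1  2  2  3  3  4  4  4  4
 1  0  1  2  3  3  4  4  5  5  5
 0  0  1  2  3  4  4  5  5  5  5
 0  0  1  2  3  4  4  5  5  5  5
 1  0  1  2  3  4  5  5  6  6  6
 1  0  1  2  3  4  5  5  6  7  7
 1  0  1  2  3  4  5  5  6  7  8

4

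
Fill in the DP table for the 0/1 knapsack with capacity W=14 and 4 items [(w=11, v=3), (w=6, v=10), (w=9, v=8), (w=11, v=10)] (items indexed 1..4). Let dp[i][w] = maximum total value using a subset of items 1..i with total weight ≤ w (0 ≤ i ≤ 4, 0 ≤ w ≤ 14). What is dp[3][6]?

i\w   0   1   2   3   4   5   6   7   8   9  10  11  12  13  14
  0   0   0   0   0   0   0   0   0   0   0   0   0   0   0   0
  1   0   0   0   0   0   0   0   0   0   0   0   3   3   3   3
  2   0   0   0   0   0   0  10  10  10  10  10  10  10  10  10
  3   0   0   0   0   0   0  10  10  10  10  10  10  10  10  10
  4   0   0   0   0   0   0  10  10  10  10  10  10  10  10  10

10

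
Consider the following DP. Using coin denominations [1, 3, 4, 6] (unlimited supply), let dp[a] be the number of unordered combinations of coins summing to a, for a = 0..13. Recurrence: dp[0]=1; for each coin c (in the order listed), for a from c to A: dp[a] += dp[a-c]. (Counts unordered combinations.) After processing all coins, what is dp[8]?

after  coin     0     1     2     3     4     5     6     7     8     9    10    11    12    13
          1     1     1     1     1     1     1     1     1     1     1     1     1     1     1
          3     1     1     1     2     2     2     3     3     3     4     4     4     5     5
          4     1     1     1     2     3     3     4     5     6     7     8     9    11    12
          6     1     1     1     2     3     3     5     6     7     9    11    12    16    18

7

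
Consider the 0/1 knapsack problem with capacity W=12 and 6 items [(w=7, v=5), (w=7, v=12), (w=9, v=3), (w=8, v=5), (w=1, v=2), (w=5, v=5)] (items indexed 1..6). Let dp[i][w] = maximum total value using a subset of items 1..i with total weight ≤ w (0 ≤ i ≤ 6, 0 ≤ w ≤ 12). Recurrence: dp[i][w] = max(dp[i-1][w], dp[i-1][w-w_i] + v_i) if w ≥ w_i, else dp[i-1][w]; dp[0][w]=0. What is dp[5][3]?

2

i\w   0   1   2   3   4   5   6   7   8   9  10  11  12
  0   0   0   0   0   0   0   0   0   0   0   0   0   0
  1   0   0   0   0   0   0   0   5   5   5   5   5   5
  2   0   0   0   0   0   0   0  12  12  12  12  12  12
  3   0   0   0   0   0   0   0  12  12  12  12  12  12
  4   0   0   0   0   0   0   0  12  12  12  12  12  12
  5   0   2   2   2   2   2   2  12  14  14  14  14  14
  6   0   2   2   2   2   5   7  12  14  14  14  14  17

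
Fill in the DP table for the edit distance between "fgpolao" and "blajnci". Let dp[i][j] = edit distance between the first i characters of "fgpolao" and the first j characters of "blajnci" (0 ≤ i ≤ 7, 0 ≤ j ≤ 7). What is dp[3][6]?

   ''  b  l  a  j  n  c  i
''  0  1  2  3  4  5  6  7
 f  1  1  2  3  4  5  6  7
 g  2  2  2  3  4  5  6  7
 p  3  3  3  3  4  5  6  7
 o  4  4  4  4  4  5  6  7
 l  5  5  4  5  5  5  6  7
 a  6  6  5  4  5  6  6  7
 o  7  7  6  5  5  6  7  7

6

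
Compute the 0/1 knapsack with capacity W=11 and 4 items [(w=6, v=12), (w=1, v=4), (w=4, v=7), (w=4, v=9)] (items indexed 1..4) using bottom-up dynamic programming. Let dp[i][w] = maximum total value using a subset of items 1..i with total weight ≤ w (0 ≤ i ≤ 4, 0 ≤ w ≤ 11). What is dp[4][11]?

i\w   0   1   2   3   4   5   6   7   8   9  10  11
  0   0   0   0   0   0   0   0   0   0   0   0   0
  1   0   0   0   0   0   0  12  12  12  12  12  12
  2   0   4   4   4   4   4  12  16  16  16  16  16
  3   0   4   4   4   7  11  12  16  16  16  19  23
  4   0   4   4   4   9  13  13  16  16  20  21  25

25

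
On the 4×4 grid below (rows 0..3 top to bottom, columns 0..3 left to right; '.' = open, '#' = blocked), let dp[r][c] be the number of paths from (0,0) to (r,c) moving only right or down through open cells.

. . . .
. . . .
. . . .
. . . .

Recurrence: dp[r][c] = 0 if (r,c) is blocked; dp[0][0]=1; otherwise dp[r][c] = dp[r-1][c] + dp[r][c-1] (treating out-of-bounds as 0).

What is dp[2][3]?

10

r\c   0   1   2   3
  0   1   1   1   1
  1   1   2   3   4
  2   1   3   6  10
  3   1   4  10  20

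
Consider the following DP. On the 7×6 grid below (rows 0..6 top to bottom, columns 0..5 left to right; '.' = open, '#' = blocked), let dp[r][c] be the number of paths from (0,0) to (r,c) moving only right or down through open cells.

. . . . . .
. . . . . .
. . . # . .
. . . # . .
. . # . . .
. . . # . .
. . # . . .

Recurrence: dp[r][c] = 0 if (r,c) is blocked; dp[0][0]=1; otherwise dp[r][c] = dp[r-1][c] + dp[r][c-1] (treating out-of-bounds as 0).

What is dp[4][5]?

21

r\c   0   1   2   3   4   5
  0   1   1   1   1   1   1
  1   1   2   3   4   5   6
  2   1   3   6   0   5  11
  3   1   4  10   0   5  16
  4   1   5   0   0   5  21
  5   1   6   6   0   5  26
  6   1   7   0   0   5  31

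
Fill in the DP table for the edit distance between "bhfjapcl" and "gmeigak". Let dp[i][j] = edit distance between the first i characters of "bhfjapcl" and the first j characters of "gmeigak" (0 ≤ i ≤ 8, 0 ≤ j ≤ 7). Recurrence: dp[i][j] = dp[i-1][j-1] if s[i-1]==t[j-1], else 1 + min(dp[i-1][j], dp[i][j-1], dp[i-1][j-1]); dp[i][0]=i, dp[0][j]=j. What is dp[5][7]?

6

   ''  g  m  e  i  g  a  k
''  0  1  2  3  4  5  6  7
 b  1  1  2  3  4  5  6  7
 h  2  2  2  3  4  5  6  7
 f  3  3  3  3  4  5  6  7
 j  4  4  4  4  4  5  6  7
 a  5  5  5  5  5  5  5  6
 p  6  6  6  6  6  6  6  6
 c  7  7  7  7  7  7  7  7
 l  8  8  8  8  8  8  8  8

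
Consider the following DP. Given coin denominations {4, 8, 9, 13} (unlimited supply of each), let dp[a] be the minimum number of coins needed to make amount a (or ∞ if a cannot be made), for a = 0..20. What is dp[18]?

 a  0  1  2  3  4  5  6  7  8  9 10 11 12 13 14 15 16 17 18 19 20
dp  0  -  -  -  1  -  -  -  1  1  -  -  2  1  -  -  2  2  2  -  3
(- denotes ∞ / unreachable)

2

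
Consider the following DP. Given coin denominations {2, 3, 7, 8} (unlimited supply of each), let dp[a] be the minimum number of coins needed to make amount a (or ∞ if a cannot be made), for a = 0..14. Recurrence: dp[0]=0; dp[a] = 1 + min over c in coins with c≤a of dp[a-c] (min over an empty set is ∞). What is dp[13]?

 a  0  1  2  3  4  5  6  7  8  9 10 11 12 13 14
dp  0  -  1  1  2  2  2  1  1  2  2  2  3  3  2
(- denotes ∞ / unreachable)

3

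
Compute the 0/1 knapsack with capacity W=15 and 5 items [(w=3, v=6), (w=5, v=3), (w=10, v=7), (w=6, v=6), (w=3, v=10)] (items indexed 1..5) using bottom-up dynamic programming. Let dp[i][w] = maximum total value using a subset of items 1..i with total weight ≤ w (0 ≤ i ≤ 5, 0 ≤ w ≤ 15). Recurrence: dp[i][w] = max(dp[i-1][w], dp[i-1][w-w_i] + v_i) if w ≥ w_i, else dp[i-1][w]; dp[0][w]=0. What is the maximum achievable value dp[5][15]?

22

i\w   0   1   2   3   4   5   6   7   8   9  10  11  12  13  14  15
  0   0   0   0   0   0   0   0   0   0   0   0   0   0   0   0   0
  1   0   0   0   6   6   6   6   6   6   6   6   6   6   6   6   6
  2   0   0   0   6   6   6   6   6   9   9   9   9   9   9   9   9
  3   0   0   0   6   6   6   6   6   9   9   9   9   9  13  13  13
  4   0   0   0   6   6   6   6   6   9  12  12  12  12  13  15  15
  5   0   0   0  10  10  10  16  16  16  16  16  19  22  22  22  22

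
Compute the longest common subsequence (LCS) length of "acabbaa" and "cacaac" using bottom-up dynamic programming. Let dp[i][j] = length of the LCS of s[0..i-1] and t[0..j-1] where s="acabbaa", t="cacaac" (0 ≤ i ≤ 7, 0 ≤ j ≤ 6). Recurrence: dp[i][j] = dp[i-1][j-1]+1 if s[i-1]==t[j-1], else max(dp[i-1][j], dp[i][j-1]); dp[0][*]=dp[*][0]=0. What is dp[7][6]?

   ''  c  a  c  a  a  c
''  0  0  0  0  0  0  0
 a  0  0  1  1  1  1  1
 c  0  1  1  2  2  2  2
 a  0  1  2  2  3  3  3
 b  0  1  2  2  3  3  3
 b  0  1  2  2  3  3  3
 a  0  1  2  2  3  4  4
 a  0  1  2  2  3  4  4

4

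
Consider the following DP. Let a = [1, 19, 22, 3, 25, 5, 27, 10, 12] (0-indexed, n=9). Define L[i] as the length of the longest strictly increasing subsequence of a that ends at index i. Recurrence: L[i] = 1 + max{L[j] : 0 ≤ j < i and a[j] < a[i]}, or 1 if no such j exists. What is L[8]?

   i    0    1    2    3    4    5    6    7    8
a[i]    1   19   22    3   25    5   27   10   12
L[i]    1    2    3    2    4    3    5    4    5

5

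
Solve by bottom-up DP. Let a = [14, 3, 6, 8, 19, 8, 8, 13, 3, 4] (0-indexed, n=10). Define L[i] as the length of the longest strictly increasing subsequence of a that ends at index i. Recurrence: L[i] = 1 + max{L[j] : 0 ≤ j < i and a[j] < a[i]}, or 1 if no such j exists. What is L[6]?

   i    0    1    2    3    4    5    6    7    8    9
a[i]   14    3    6    8   19    8    8   13    3    4
L[i]    1    1    2    3    4    3    3    4    1    2

3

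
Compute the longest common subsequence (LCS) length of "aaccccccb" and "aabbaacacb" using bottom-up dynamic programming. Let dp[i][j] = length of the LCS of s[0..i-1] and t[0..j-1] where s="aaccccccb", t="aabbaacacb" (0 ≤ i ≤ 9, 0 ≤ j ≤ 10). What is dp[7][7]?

   ''  a  a  b  b  a  a  c  a  c  b
''  0  0  0  0  0  0  0  0  0  0  0
 a  0  1  1  1  1  1  1  1  1  1  1
 a  0  1  2  2  2  2  2  2  2  2  2
 c  0  1  2  2  2  2  2  3  3  3  3
 c  0  1  2  2  2  2  2  3  3  4  4
 c  0  1  2  2  2  2  2  3  3  4  4
 c  0  1  2  2  2  2  2  3  3  4  4
 c  0  1  2  2  2  2  2  3  3  4  4
 c  0  1  2  2  2  2  2  3  3  4  4
 b  0  1  2  3  3  3  3  3  3  4  5

3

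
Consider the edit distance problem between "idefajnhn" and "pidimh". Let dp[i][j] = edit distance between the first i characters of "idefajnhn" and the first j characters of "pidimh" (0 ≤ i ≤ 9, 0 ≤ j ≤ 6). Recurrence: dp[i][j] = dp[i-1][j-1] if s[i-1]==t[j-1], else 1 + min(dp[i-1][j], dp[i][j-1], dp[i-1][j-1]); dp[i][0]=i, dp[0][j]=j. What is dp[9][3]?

   ''  p  i  d  i  m  h
''  0  1  2  3  4  5  6
 i  1  1  1  2  3  4  5
 d  2  2  2  1  2  3  4
 e  3  3  3  2  2  3  4
 f  4  4  4  3  3  3  4
 a  5  5  5  4  4  4  4
 j  6  6  6  5  5  5  5
 n  7  7  7  6  6  6  6
 h  8  8  8  7  7  7  6
 n  9  9  9  8  8  8  7

8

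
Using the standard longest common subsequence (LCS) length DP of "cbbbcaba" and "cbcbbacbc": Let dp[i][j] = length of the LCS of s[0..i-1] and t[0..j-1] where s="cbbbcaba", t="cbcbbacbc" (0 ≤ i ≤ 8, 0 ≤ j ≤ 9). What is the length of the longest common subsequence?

6

   ''  c  b  c  b  b  a  c  b  c
''  0  0  0  0  0  0  0  0  0  0
 c  0  1  1  1  1  1  1  1  1  1
 b  0  1  2  2  2  2  2  2  2  2
 b  0  1  2  2  3  3  3  3  3  3
 b  0  1  2  2  3  4  4  4  4  4
 c  0  1  2  3  3  4  4  5  5  5
 a  0  1  2  3  3  4  5  5  5  5
 b  0  1  2  3  4  4  5  5  6  6
 a  0  1  2  3  4  4  5  5  6  6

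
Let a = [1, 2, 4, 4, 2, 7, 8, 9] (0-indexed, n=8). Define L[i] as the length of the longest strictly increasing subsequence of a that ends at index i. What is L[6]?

5

   i    0    1    2    3    4    5    6    7
a[i]    1    2    4    4    2    7    8    9
L[i]    1    2    3    3    2    4    5    6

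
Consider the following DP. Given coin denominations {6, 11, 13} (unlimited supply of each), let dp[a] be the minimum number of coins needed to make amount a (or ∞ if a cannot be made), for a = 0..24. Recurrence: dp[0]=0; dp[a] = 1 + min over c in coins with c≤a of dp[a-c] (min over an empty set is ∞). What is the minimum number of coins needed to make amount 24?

 a  0  1  2  3  4  5  6  7  8  9 10 11 12 13 14 15 16 17 18 19 20 21 22 23 24
dp  0  -  -  -  -  -  1  -  -  -  -  1  2  1  -  -  -  2  3  2  -  -  2  3  2
(- denotes ∞ / unreachable)

2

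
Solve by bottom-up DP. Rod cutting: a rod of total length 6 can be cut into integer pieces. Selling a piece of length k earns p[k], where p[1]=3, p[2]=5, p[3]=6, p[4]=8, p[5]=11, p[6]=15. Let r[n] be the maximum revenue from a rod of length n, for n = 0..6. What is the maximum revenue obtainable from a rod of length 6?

18

   n    0    1    2    3    4    5    6
r[n]    0    3    6    9   12   15   18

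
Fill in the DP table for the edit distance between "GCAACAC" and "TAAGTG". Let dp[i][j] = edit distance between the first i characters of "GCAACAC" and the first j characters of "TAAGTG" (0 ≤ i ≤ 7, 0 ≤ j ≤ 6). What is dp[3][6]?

   ''  T  A  A  G  T  G
''  0  1  2  3  4  5  6
 G  1  1  2  3  3  4  5
 C  2  2  2  3  4  4  5
 A  3  3  2  2  3  4  5
 A  4  4  3  2  3  4  5
 C  5  5  4  3  3  4  5
 A  6  6  5  4  4  4  5
 C  7  7  6  5  5  5  5

5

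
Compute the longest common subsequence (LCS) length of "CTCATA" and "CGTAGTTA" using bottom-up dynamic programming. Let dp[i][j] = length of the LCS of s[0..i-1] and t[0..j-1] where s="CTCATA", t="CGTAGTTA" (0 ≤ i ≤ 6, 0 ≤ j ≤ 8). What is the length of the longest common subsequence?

5

   ''  C  G  T  A  G  T  T  A
''  0  0  0  0  0  0  0  0  0
 C  0  1  1  1  1  1  1  1  1
 T  0  1  1  2  2  2  2  2  2
 C  0  1  1  2  2  2  2  2  2
 A  0  1  1  2  3  3  3  3  3
 T  0  1  1  2  3  3  4  4  4
 A  0  1  1  2  3  3  4  4  5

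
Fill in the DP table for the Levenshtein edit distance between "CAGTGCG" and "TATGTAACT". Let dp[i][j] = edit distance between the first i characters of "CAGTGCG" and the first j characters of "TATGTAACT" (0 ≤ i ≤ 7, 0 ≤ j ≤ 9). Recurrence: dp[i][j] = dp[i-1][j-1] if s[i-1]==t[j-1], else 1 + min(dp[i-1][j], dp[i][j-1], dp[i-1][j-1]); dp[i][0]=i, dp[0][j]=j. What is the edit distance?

   ''  T  A  T  G  T  A  A  C  T
''  0  1  2  3  4  5  6  7  8  9
 C  1  1  2  3  4  5  6  7  7  8
 A  2  2  1  2  3  4  5  6  7  8
 G  3  3  2  2  2  3  4  5  6  7
 T  4  3  3  2  3  2  3  4  5  6
 G  5  4  4  3  2  3  3  4  5  6
 C  6  5  5  4  3  3  4  4  4  5
 G  7  6  6  5  4  4  4  5  5  5

5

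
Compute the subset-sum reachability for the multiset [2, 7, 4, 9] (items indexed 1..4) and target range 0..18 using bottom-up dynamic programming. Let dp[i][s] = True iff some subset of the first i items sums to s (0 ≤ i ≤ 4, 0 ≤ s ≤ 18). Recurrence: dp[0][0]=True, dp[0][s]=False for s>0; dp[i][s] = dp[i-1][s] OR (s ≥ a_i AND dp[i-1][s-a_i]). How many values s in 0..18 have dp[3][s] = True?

8

i\s   0   1   2   3   4   5   6   7   8   9  10  11  12  13  14  15  16  17  18
  0   T   F   F   F   F   F   F   F   F   F   F   F   F   F   F   F   F   F   F
  1   T   F   T   F   F   F   F   F   F   F   F   F   F   F   F   F   F   F   F
  2   T   F   T   F   F   F   F   T   F   T   F   F   F   F   F   F   F   F   F
  3   T   F   T   F   T   F   T   T   F   T   F   T   F   T   F   F   F   F   F
  4   T   F   T   F   T   F   T   T   F   T   F   T   F   T   F   T   T   F   T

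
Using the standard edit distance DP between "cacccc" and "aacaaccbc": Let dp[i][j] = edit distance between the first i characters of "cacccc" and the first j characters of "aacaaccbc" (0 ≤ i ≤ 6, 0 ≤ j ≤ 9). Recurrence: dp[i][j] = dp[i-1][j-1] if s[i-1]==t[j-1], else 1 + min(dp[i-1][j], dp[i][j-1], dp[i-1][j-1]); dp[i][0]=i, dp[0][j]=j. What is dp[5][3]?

3

   ''  a  a  c  a  a  c  c  b  c
''  0  1  2  3  4  5  6  7  8  9
 c  1  1  2  2  3  4  5  6  7  8
 a  2  1  1  2  2  3  4  5  6  7
 c  3  2  2  1  2  3  3  4  5  6
 c  4  3  3  2  2  3  3  3  4  5
 c  5  4  4  3  3  3  3  3  4  4
 c  6  5  5  4  4  4  3  3  4  4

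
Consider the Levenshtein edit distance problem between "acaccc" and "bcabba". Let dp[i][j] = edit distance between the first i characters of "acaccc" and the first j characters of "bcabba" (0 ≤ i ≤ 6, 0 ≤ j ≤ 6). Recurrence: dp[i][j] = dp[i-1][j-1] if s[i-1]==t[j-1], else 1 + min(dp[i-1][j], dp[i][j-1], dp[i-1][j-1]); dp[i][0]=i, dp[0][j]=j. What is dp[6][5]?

4

   ''  b  c  a  b  b  a
''  0  1  2  3  4  5  6
 a  1  1  2  2  3  4  5
 c  2  2  1  2  3  4  5
 a  3  3  2  1  2  3  4
 c  4  4  3  2  2  3  4
 c  5  5  4  3  3  3  4
 c  6  6  5  4  4  4  4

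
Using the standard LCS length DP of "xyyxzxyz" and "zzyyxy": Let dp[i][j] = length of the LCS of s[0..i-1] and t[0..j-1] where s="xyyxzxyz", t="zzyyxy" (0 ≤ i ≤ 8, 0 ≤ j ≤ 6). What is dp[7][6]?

4

   ''  z  z  y  y  x  y
''  0  0  0  0  0  0  0
 x  0  0  0  0  0  1  1
 y  0  0  0  1  1  1  2
 y  0  0  0  1  2  2  2
 x  0  0  0  1  2  3  3
 z  0  1  1  1  2  3  3
 x  0  1  1  1  2  3  3
 y  0  1  1  2  2  3  4
 z  0  1  2  2  2  3  4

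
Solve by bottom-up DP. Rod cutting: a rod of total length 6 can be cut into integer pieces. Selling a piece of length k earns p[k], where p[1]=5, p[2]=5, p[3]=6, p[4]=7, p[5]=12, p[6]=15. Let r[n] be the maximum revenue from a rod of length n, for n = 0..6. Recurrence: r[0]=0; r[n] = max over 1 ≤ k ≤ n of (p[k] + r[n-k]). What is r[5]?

   n    0    1    2    3    4    5    6
r[n]    0    5   10   15   20   25   30

25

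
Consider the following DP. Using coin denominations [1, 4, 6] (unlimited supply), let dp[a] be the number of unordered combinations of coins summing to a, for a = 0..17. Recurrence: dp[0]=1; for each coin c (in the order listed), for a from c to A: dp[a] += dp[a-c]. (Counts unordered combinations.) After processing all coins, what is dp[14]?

after  coin     0     1     2     3     4     5     6     7     8     9    10    11    12    13    14    15    16    17
          1     1     1     1     1     1     1     1     1     1     1     1     1     1     1     1     1     1     1
          4     1     1     1     1     2     2     2     2     3     3     3     3     4     4     4     4     5     5
          6     1     1     1     1     2     2     3     3     4     4     5     5     7     7     8     8    10    10

8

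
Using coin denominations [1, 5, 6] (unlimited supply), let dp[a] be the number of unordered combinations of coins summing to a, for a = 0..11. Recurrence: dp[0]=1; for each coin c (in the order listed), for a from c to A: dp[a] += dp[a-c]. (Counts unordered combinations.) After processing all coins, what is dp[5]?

2

after  coin     0     1     2     3     4     5     6     7     8     9    10    11
          1     1     1     1     1     1     1     1     1     1     1     1     1
          5     1     1     1     1     1     2     2     2     2     2     3     3
          6     1     1     1     1     1     2     3     3     3     3     4     5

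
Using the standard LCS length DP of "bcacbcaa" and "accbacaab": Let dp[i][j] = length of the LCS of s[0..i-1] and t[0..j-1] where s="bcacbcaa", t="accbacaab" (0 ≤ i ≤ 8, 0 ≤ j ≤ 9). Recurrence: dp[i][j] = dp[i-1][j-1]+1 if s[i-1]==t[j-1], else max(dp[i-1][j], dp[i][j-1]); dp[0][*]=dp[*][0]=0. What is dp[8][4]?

3

   ''  a  c  c  b  a  c  a  a  b
''  0  0  0  0  0  0  0  0  0  0
 b  0  0  0  0  1  1  1  1  1  1
 c  0  0  1  1  1  1  2  2  2  2
 a  0  1  1  1  1  2  2  3  3  3
 c  0  1  2  2  2  2  3  3  3  3
 b  0  1  2  2  3  3  3  3  3  4
 c  0  1  2  3  3  3  4  4  4  4
 a  0  1  2  3  3  4  4  5  5  5
 a  0  1  2  3  3  4  4  5  6  6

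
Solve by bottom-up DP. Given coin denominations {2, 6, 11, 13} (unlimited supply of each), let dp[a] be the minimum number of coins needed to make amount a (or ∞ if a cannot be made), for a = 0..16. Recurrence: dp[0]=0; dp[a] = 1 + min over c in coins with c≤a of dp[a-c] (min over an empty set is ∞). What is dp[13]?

1

 a  0  1  2  3  4  5  6  7  8  9 10 11 12 13 14 15 16
dp  0  -  1  -  2  -  1  -  2  -  3  1  2  1  3  2  4
(- denotes ∞ / unreachable)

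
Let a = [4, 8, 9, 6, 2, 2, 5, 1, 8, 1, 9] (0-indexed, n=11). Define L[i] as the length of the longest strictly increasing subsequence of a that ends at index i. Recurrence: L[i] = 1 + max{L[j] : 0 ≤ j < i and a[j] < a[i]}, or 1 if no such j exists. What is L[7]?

1

   i    0    1    2    3    4    5    6    7    8    9   10
a[i]    4    8    9    6    2    2    5    1    8    1    9
L[i]    1    2    3    2    1    1    2    1    3    1    4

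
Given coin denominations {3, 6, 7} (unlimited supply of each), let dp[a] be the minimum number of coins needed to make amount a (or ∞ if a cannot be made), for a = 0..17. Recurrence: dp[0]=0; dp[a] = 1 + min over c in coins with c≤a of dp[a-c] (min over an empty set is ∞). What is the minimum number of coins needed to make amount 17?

 a  0  1  2  3  4  5  6  7  8  9 10 11 12 13 14 15 16 17
dp  0  -  -  1  -  -  1  1  -  2  2  -  2  2  2  3  3  3
(- denotes ∞ / unreachable)

3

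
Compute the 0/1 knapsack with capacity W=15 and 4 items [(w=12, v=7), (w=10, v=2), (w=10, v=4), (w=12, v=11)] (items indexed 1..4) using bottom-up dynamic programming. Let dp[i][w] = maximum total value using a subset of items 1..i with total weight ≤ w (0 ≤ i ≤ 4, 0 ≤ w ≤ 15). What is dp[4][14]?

i\w   0   1   2   3   4   5   6   7   8   9  10  11  12  13  14  15
  0   0   0   0   0   0   0   0   0   0   0   0   0   0   0   0   0
  1   0   0   0   0   0   0   0   0   0   0   0   0   7   7   7   7
  2   0   0   0   0   0   0   0   0   0   0   2   2   7   7   7   7
  3   0   0   0   0   0   0   0   0   0   0   4   4   7   7   7   7
  4   0   0   0   0   0   0   0   0   0   0   4   4  11  11  11  11

11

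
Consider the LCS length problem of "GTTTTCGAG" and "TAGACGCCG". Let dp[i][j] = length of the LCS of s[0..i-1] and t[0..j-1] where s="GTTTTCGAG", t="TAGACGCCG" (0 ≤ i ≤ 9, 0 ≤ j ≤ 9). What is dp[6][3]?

1

   ''  T  A  G  A  C  G  C  C  G
''  0  0  0  0  0  0  0  0  0  0
 G  0  0  0  1  1  1  1  1  1  1
 T  0  1  1  1  1  1  1  1  1  1
 T  0  1  1  1  1  1  1  1  1  1
 T  0  1  1  1  1  1  1  1  1  1
 T  0  1  1  1  1  1  1  1  1  1
 C  0  1  1  1  1  2  2  2  2  2
 G  0  1  1  2  2  2  3  3  3  3
 A  0  1  2  2  3  3  3  3  3  3
 G  0  1  2  3  3  3  4  4  4  4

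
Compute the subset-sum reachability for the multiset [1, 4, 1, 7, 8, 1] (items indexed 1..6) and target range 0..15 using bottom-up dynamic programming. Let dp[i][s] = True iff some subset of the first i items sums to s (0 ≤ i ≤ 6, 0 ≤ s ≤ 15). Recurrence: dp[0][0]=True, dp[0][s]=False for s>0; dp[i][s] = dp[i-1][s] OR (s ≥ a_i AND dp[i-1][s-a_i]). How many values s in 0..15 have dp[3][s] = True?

6

i\s   0   1   2   3   4   5   6   7   8   9  10  11  12  13  14  15
  0   T   F   F   F   F   F   F   F   F   F   F   F   F   F   F   F
  1   T   T   F   F   F   F   F   F   F   F   F   F   F   F   F   F
  2   T   T   F   F   T   T   F   F   F   F   F   F   F   F   F   F
  3   T   T   T   F   T   T   T   F   F   F   F   F   F   F   F   F
  4   T   T   T   F   T   T   T   T   T   T   F   T   T   T   F   F
  5   T   T   T   F   T   T   T   T   T   T   T   T   T   T   T   T
  6   T   T   T   T   T   T   T   T   T   T   T   T   T   T   T   T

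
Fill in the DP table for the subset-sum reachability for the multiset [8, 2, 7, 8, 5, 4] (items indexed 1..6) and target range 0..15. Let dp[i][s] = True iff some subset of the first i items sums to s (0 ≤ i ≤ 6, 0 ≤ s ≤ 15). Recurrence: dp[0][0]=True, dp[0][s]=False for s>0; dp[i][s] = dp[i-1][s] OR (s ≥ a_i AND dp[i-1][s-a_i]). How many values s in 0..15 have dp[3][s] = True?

7

i\s   0   1   2   3   4   5   6   7   8   9  10  11  12  13  14  15
  0   T   F   F   F   F   F   F   F   F   F   F   F   F   F   F   F
  1   T   F   F   F   F   F   F   F   T   F   F   F   F   F   F   F
  2   T   F   T   F   F   F   F   F   T   F   T   F   F   F   F   F
  3   T   F   T   F   F   F   F   T   T   T   T   F   F   F   F   T
  4   T   F   T   F   F   F   F   T   T   T   T   F   F   F   F   T
  5   T   F   T   F   F   T   F   T   T   T   T   F   T   T   T   T
  6   T   F   T   F   T   T   T   T   T   T   T   T   T   T   T   T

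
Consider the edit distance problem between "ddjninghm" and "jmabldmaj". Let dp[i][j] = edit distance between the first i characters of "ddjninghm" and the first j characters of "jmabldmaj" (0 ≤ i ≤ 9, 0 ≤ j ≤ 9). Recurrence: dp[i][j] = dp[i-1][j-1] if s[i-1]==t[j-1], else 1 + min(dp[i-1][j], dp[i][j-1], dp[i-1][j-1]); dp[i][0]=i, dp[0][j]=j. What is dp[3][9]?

   ''  j  m  a  b  l  d  m  a  j
''  0  1  2  3  4  5  6  7  8  9
 d  1  1  2  3  4  5  5  6  7  8
 d  2  2  2  3  4  5  5  6  7  8
 j  3  2  3  3  4  5  6  6  7  7
 n  4  3  3  4  4  5  6  7  7  8
 i  5  4  4  4  5  5  6  7  8  8
 n  6  5  5  5  5  6  6  7  8  9
 g  7  6  6  6  6  6  7  7  8  9
 h  8  7  7  7  7  7  7  8  8  9
 m  9  8  7  8  8  8  8  7  8  9

7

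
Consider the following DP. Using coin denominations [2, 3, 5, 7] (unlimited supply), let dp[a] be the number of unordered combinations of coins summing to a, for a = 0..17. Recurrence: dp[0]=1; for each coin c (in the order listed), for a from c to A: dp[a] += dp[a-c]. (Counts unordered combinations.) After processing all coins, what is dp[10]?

after  coin     0     1     2     3     4     5     6     7     8     9    10    11    12    13    14    15    16    17
          2     1     0     1     0     1     0     1     0     1     0     1     0     1     0     1     0     1     0
          3     1     0     1     1     1     1     2     1     2     2     2     2     3     2     3     3     3     3
          5     1     0     1     1     1     2     2     2     3     3     4     4     5     5     6     7     7     8
          7     1     0     1     1     1     2     2     3     3     4     5     5     7     7     9    10    11    13

5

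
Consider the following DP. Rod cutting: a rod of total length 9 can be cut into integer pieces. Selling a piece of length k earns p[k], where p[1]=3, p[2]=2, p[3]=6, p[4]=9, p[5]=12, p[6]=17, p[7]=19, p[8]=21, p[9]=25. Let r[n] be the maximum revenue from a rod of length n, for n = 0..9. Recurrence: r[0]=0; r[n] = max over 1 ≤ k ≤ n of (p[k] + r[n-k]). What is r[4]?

12

   n    0    1    2    3    4    5    6    7    8    9
r[n]    0    3    6    9   12   15   18   21   24   27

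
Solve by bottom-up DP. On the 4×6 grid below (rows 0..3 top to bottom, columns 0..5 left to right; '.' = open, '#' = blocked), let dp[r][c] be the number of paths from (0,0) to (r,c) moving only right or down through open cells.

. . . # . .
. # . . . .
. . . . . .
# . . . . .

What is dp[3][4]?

10

r\c   0   1   2   3   4   5
  0   1   1   1   0   0   0
  1   1   0   1   1   1   1
  2   1   1   2   3   4   5
  3   0   1   3   6  10  15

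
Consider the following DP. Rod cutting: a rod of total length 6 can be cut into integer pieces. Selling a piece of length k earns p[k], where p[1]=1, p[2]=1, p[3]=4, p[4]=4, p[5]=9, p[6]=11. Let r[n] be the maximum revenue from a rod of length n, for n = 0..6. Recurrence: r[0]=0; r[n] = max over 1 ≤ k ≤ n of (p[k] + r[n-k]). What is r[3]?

4

   n    0    1    2    3    4    5    6
r[n]    0    1    2    4    5    9   11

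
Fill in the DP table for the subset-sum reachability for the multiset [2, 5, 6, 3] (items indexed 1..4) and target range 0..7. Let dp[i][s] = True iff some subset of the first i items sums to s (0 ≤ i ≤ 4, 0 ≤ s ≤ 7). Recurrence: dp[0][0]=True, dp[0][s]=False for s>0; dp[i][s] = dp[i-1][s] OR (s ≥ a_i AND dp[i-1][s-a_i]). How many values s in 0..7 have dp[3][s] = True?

i\s   0   1   2   3   4   5   6   7
  0   T   F   F   F   F   F   F   F
  1   T   F   T   F   F   F   F   F
  2   T   F   T   F   F   T   F   T
  3   T   F   T   F   F   T   T   T
  4   T   F   T   T   F   T   T   T

5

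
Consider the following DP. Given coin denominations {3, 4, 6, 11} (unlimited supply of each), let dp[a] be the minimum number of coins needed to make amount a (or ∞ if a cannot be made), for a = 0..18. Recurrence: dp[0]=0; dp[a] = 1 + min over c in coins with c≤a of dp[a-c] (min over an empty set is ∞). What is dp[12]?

 a  0  1  2  3  4  5  6  7  8  9 10 11 12 13 14 15 16 17 18
dp  0  -  -  1  1  -  1  2  2  2  2  1  2  3  2  2  3  2  3
(- denotes ∞ / unreachable)

2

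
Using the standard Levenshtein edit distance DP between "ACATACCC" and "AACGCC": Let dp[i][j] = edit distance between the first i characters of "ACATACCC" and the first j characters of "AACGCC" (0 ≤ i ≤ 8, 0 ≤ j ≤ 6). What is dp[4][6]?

   ''  A  A  C  G  C  C
''  0  1  2  3  4  5  6
 A  1  0  1  2  3  4  5
 C  2  1  1  1  2  3  4
 A  3  2  1  2  2  3  4
 T  4  3  2  2  3  3  4
 A  5  4  3  3  3  4  4
 C  6  5  4  3  4  3  4
 C  7  6  5  4  4  4  3
 C  8  7  6  5  5  4  4

4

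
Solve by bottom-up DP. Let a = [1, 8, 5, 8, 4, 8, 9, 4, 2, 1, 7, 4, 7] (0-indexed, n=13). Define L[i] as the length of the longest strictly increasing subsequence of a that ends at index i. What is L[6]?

   i    0    1    2    3    4    5    6    7    8    9   10   11   12
a[i]    1    8    5    8    4    8    9    4    2    1    7    4    7
L[i]    1    2    2    3    2    3    4    2    2    1    3    3    4

4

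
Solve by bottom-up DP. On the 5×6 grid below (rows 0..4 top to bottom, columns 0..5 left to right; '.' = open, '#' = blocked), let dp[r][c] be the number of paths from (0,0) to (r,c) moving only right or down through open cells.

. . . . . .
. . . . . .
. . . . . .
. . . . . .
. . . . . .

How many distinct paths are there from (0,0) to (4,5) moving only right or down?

126

r\c   0   1   2   3   4   5
  0   1   1   1   1   1   1
  1   1   2   3   4   5   6
  2   1   3   6  10  15  21
  3   1   4  10  20  35  56
  4   1   5  15  35  70 126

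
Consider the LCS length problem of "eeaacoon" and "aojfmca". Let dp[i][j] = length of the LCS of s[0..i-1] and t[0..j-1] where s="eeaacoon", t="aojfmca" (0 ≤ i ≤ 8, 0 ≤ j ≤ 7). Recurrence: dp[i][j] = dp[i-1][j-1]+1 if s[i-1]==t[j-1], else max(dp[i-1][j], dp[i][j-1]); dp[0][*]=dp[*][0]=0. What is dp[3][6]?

   ''  a  o  j  f  m  c  a
''  0  0  0  0  0  0  0  0
 e  0  0  0  0  0  0  0  0
 e  0  0  0  0  0  0  0  0
 a  0  1  1  1  1  1  1  1
 a  0  1  1  1  1  1  1  2
 c  0  1  1  1  1  1  2  2
 o  0  1  2  2  2  2  2  2
 o  0  1  2  2  2  2  2  2
 n  0  1  2  2  2  2  2  2

1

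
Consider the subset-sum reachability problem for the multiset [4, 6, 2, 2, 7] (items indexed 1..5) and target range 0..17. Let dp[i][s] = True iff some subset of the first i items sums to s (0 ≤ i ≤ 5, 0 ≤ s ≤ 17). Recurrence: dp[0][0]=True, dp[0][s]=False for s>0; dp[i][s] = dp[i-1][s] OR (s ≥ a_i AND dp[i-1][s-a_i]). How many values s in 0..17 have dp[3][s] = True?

i\s   0   1   2   3   4   5   6   7   8   9  10  11  12  13  14  15  16  17
  0   T   F   F   F   F   F   F   F   F   F   F   F   F   F   F   F   F   F
  1   T   F   F   F   T   F   F   F   F   F   F   F   F   F   F   F   F   F
  2   T   F   F   F   T   F   T   F   F   F   T   F   F   F   F   F   F   F
  3   T   F   T   F   T   F   T   F   T   F   T   F   T   F   F   F   F   F
  4   T   F   T   F   T   F   T   F   T   F   T   F   T   F   T   F   F   F
  5   T   F   T   F   T   F   T   T   T   T   T   T   T   T   T   T   F   T

7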